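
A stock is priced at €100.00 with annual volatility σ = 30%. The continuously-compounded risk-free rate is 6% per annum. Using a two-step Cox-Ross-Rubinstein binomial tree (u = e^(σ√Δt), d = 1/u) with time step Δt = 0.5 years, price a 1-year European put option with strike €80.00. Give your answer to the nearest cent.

CRR parameters: u = e^(σ√Δt) = e^(0.3·√0.5) = 1.2363, d = 1/u = 0.8089
Per-period rate: rΔt = 0.06·0.5 = 0.03, so R = e^0.03 = 1.0305
Risk-neutral probability p = (e^0.03 − 0.8089)/(1.2363 − 0.8089) = 0.2216/0.4275 = 0.5184
Terminal stock prices: S_uu = 152.8, S_ud = 100, S_dd = 65.43
Terminal payoffs (K − S): max(-72.85, 0) = 0, max(-20, 0) = 0, max(14.57, 0) = 14.57
Node u (S = 123.6): V_u = e^(−0.03)·[0.5184·0.0000 + 0.4816·0.0000] = 0.0000
Node d (S = 80.89): V_d = e^(−0.03)·[0.5184·0.0000 + 0.4816·14.5749] = 6.8117
Node 0 (S = 100): V_0 = e^(−0.03)·[0.5184·0.0000 + 0.4816·6.8117] = 3.1835

€3.18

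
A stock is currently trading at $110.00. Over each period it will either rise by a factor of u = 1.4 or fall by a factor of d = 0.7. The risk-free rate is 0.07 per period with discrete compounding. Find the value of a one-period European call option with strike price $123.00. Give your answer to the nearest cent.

$15.31

Risk-neutral probability p = (1 + 0.07 − 0.7)/(1.4 − 0.7) = 0.3700/0.7000 = 0.5286
Terminal stock prices: S_u = 154, S_d = 77
Terminal payoffs (S − K): max(31, 0) = 31, max(-46, 0) = 0
Node 0 (S = 110): V_0 = 1/1.07·[0.5286·31.0000 + 0.4714·0.0000] = 15.3138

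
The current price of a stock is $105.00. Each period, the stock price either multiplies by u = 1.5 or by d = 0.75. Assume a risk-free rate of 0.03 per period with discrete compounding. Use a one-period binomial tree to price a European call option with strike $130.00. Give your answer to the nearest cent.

$9.97

Risk-neutral probability p = (1 + 0.03 − 0.75)/(1.5 − 0.75) = 0.2800/0.7500 = 0.3733
Terminal stock prices: S_u = 157.5, S_d = 78.75
Terminal payoffs (S − K): max(27.5, 0) = 27.5, max(-51.25, 0) = 0
Node 0 (S = 105): V_0 = 1/1.03·[0.3733·27.5000 + 0.6267·0.0000] = 9.9676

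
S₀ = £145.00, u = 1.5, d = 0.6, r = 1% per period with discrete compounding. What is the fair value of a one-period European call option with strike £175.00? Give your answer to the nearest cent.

Risk-neutral probability p = (1 + 0.01 − 0.6)/(1.5 − 0.6) = 0.4100/0.9000 = 0.4556
Terminal stock prices: S_u = 217.5, S_d = 87
Terminal payoffs (S − K): max(42.5, 0) = 42.5, max(-88, 0) = 0
Node 0 (S = 145): V_0 = 1/1.01·[0.4556·42.5000 + 0.5444·0.0000] = 19.1694

£19.17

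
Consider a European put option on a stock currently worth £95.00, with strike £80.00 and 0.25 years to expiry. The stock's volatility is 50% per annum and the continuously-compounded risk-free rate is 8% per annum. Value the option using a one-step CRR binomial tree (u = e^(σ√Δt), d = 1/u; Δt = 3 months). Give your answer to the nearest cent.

CRR parameters: u = e^(σ√Δt) = e^(0.5·√0.25) = 1.2840, d = 1/u = 0.7788
Per-period rate: rΔt = 0.08·0.25 = 0.02, so R = e^0.02 = 1.0202
Risk-neutral probability p = (e^0.02 − 0.7788)/(1.2840 − 0.7788) = 0.2414/0.5052 = 0.4778
Terminal stock prices: S_u = 122, S_d = 73.99
Terminal payoffs (K − S): max(-41.98, 0) = 0, max(6.014, 0) = 6.014
Node 0 (S = 95): V_0 = e^(−0.02)·[0.4778·0.0000 + 0.5222·6.0139] = 3.0782

£3.08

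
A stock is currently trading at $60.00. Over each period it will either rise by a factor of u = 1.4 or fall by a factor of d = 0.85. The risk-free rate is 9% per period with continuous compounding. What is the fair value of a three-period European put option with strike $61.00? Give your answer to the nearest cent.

$3.27

Risk-neutral probability p = (e^0.09 − 0.85)/(1.4 − 0.85) = 0.2442/0.5500 = 0.4440
Terminal stock prices: S_uuu = 164.6, S_uud = 99.96, S_udd = 60.69, S_ddd = 36.85
Terminal payoffs (K − S): max(-103.6, 0) = 0, max(-38.96, 0) = 0, max(0.31, 0) = 0.31, max(24.15, 0) = 24.15
Node uu (S = 117.6): V_uu = e^(−0.09)·[0.4440·0.0000 + 0.5560·0.0000] = 0.0000
Node ud (S = 71.4): V_ud = e^(−0.09)·[0.4440·0.0000 + 0.5560·0.3100] = 0.1575
Node dd (S = 43.35): V_dd = e^(−0.09)·[0.4440·0.3100 + 0.5560·24.1525] = 12.3998
Node u (S = 84): V_u = e^(−0.09)·[0.4440·0.0000 + 0.5560·0.1575] = 0.0801
Node d (S = 51): V_d = e^(−0.09)·[0.4440·0.1575 + 0.5560·12.3998] = 6.3654
Node 0 (S = 60): V_0 = e^(−0.09)·[0.4440·0.0801 + 0.5560·6.3654] = 3.2673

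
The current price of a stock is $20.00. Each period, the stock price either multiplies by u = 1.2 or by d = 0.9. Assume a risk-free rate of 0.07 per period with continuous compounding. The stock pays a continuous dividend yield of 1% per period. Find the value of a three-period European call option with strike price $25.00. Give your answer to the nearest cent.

Per-period risk-free factor R = e^0.07 = 1.0725; dividend-adjusted growth = e^(0.07−0.01) = 1.0618.
Risk-neutral probability p = (1.0618 − 0.9)/(1.2 − 0.9) = 0.1618/0.3000 = 0.5395
Terminal stock prices: S_uuu = 34.56, S_uud = 25.92, S_udd = 19.44, S_ddd = 14.58
Terminal payoffs (S − K): max(9.56, 0) = 9.56, max(0.92, 0) = 0.92, max(-5.56, 0) = 0, max(-10.42, 0) = 0
Node uu (S = 28.8): V_uu = e^(−0.07)·[0.5395·9.5600 + 0.4605·0.9200] = 5.2036
Node ud (S = 21.6): V_ud = e^(−0.07)·[0.5395·0.9200 + 0.4605·0.0000] = 0.4627
Node dd (S = 16.2): V_dd = e^(−0.07)·[0.5395·0.0000 + 0.4605·0.0000] = 0.0000
Node u (S = 24): V_u = e^(−0.07)·[0.5395·5.2036 + 0.4605·0.4627] = 2.8160
Node d (S = 18): V_d = e^(−0.07)·[0.5395·0.4627 + 0.4605·0.0000] = 0.2328
Node 0 (S = 20): V_0 = e^(−0.07)·[0.5395·2.8160 + 0.4605·0.2328] = 1.5164

$1.52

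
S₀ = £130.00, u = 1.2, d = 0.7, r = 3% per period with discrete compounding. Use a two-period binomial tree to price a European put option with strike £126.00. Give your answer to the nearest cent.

£13.90

Risk-neutral probability p = (1 + 0.03 − 0.7)/(1.2 − 0.7) = 0.3300/0.5000 = 0.6600
Terminal stock prices: S_uu = 187.2, S_ud = 109.2, S_dd = 63.7
Terminal payoffs (K − S): max(-61.2, 0) = 0, max(16.8, 0) = 16.8, max(62.3, 0) = 62.3
Node u (S = 156): V_u = 1/1.03·[0.6600·0.0000 + 0.3400·16.8000] = 5.5456
Node d (S = 91): V_d = 1/1.03·[0.6600·16.8000 + 0.3400·62.3000] = 31.3301
Node 0 (S = 130): V_0 = 1/1.03·[0.6600·5.5456 + 0.3400·31.3301] = 13.8955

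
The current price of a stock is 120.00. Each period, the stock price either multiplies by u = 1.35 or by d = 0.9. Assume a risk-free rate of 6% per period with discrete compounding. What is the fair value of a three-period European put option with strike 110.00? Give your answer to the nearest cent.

Risk-neutral probability p = (1 + 0.06 − 0.9)/(1.35 − 0.9) = 0.1600/0.4500 = 0.3556
Terminal stock prices: S_uuu = 295.2, S_uud = 196.8, S_udd = 131.2, S_ddd = 87.48
Terminal payoffs (K − S): max(-185.2, 0) = 0, max(-86.83, 0) = 0, max(-21.22, 0) = 0, max(22.52, 0) = 22.52
Node uu (S = 218.7): V_uu = 1/1.06·[0.3556·0.0000 + 0.6444·0.0000] = 0.0000
Node ud (S = 145.8): V_ud = 1/1.06·[0.3556·0.0000 + 0.6444·0.0000] = 0.0000
Node dd (S = 97.2): V_dd = 1/1.06·[0.3556·0.0000 + 0.6444·22.5200] = 13.6914
Node u (S = 162): V_u = 1/1.06·[0.3556·0.0000 + 0.6444·0.0000] = 0.0000
Node d (S = 108): V_d = 1/1.06·[0.3556·0.0000 + 0.6444·13.6914] = 8.3239
Node 0 (S = 120): V_0 = 1/1.06·[0.3556·0.0000 + 0.6444·8.3239] = 5.0607

5.06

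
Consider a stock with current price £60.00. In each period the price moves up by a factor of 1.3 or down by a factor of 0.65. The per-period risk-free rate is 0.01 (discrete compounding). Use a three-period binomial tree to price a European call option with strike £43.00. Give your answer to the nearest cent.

Risk-neutral probability p = (1 + 0.01 − 0.65)/(1.3 − 0.65) = 0.3600/0.6500 = 0.5538
Terminal stock prices: S_uuu = 131.8, S_uud = 65.91, S_udd = 32.96, S_ddd = 16.48
Terminal payoffs (S − K): max(88.82, 0) = 88.82, max(22.91, 0) = 22.91, max(-10.04, 0) = 0, max(-26.52, 0) = 0
Node uu (S = 101.4): V_uu = 1/1.01·[0.5538·88.8200 + 0.4462·22.9100] = 58.8257
Node ud (S = 50.7): V_ud = 1/1.01·[0.5538·22.9100 + 0.4462·0.0000] = 12.5630
Node dd (S = 25.35): V_dd = 1/1.01·[0.5538·0.0000 + 0.4462·0.0000] = 0.0000
Node u (S = 78): V_u = 1/1.01·[0.5538·58.8257 + 0.4462·12.5630] = 37.8074
Node d (S = 39): V_d = 1/1.01·[0.5538·12.5630 + 0.4462·0.0000] = 6.8891
Node 0 (S = 60): V_0 = 1/1.01·[0.5538·37.8074 + 0.4462·6.8891] = 23.7753

£23.78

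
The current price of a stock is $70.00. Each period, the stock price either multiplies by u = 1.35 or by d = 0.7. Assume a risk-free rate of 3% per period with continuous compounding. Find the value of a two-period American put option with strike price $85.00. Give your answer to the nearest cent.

$21.61

Risk-neutral probability p = (e^0.03 − 0.7)/(1.35 − 0.7) = 0.3305/0.6500 = 0.5084
Terminal stock prices: S_uu = 127.6, S_ud = 66.15, S_dd = 34.3
Terminal payoffs (K − S): max(-42.58, 0) = 0, max(18.85, 0) = 18.85, max(50.7, 0) = 50.7
Node u (S = 94.5): continuation = e^(−0.03)·[0.5084·0.0000 + 0.4916·18.8500] = 8.9929; exercise value = 0.0000 ≤ continuation, so V_u = 8.9929
Node d (S = 49): continuation = e^(−0.03)·[0.5084·18.8500 + 0.4916·50.7000] = 33.4879; exercise value = 36.0000 > continuation, so V_d = 36.0000 (exercise)
Node 0 (S = 70): continuation = e^(−0.03)·[0.5084·8.9929 + 0.4916·36.0000] = 21.6117; exercise value = 15.0000 ≤ continuation, so V_0 = 21.6117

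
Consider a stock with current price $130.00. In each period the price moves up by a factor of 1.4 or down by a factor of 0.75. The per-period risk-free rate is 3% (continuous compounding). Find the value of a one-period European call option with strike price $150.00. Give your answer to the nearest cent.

$13.40

Risk-neutral probability p = (e^0.03 − 0.75)/(1.4 − 0.75) = 0.2805/0.6500 = 0.4315
Terminal stock prices: S_u = 182, S_d = 97.5
Terminal payoffs (S − K): max(32, 0) = 32, max(-52.5, 0) = 0
Node 0 (S = 130): V_0 = e^(−0.03)·[0.4315·32.0000 + 0.5685·0.0000] = 13.3989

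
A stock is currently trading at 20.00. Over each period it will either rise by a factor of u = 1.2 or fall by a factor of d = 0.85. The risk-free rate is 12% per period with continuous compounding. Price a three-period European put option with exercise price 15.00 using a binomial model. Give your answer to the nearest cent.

Risk-neutral probability p = (e^0.12 − 0.85)/(1.2 − 0.85) = 0.2775/0.3500 = 0.7928
Terminal stock prices: S_uuu = 34.56, S_uud = 24.48, S_udd = 17.34, S_ddd = 12.28
Terminal payoffs (K − S): max(-19.56, 0) = 0, max(-9.48, 0) = 0, max(-2.34, 0) = 0, max(2.718, 0) = 2.718
Node uu (S = 28.8): V_uu = e^(−0.12)·[0.7928·0.0000 + 0.2072·0.0000] = 0.0000
Node ud (S = 20.4): V_ud = e^(−0.12)·[0.7928·0.0000 + 0.2072·0.0000] = 0.0000
Node dd (S = 14.45): V_dd = e^(−0.12)·[0.7928·0.0000 + 0.2072·2.7175] = 0.4993
Node u (S = 24): V_u = e^(−0.12)·[0.7928·0.0000 + 0.2072·0.0000] = 0.0000
Node d (S = 17): V_d = e^(−0.12)·[0.7928·0.0000 + 0.2072·0.4993] = 0.0917
Node 0 (S = 20): V_0 = e^(−0.12)·[0.7928·0.0000 + 0.2072·0.0917] = 0.0169

0.02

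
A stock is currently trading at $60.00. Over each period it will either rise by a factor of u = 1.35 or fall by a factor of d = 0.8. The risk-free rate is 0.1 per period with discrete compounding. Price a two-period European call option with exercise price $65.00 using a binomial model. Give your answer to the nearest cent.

$10.90

Risk-neutral probability p = (1 + 0.1 − 0.8)/(1.35 − 0.8) = 0.3000/0.5500 = 0.5455
Terminal stock prices: S_uu = 109.4, S_ud = 64.8, S_dd = 38.4
Terminal payoffs (S − K): max(44.35, 0) = 44.35, max(-0.2, 0) = 0, max(-26.6, 0) = 0
Node u (S = 81): V_u = 1/1.1·[0.5455·44.3500 + 0.4545·0.0000] = 21.9917
Node d (S = 48): V_d = 1/1.1·[0.5455·0.0000 + 0.4545·0.0000] = 0.0000
Node 0 (S = 60): V_0 = 1/1.1·[0.5455·21.9917 + 0.4545·0.0000] = 10.9050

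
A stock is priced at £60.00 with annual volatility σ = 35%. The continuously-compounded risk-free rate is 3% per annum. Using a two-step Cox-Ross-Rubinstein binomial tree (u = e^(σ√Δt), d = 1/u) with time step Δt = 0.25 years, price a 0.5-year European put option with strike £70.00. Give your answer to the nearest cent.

CRR parameters: u = e^(σ√Δt) = e^(0.35·√0.25) = 1.1912, d = 1/u = 0.8395
Per-period rate: rΔt = 0.03·0.25 = 0.0075, so R = e^0.0075 = 1.0075
Risk-neutral probability p = (e^0.0075 − 0.8395)/(1.1912 − 0.8395) = 0.1681/0.3518 = 0.4778
Terminal stock prices: S_uu = 85.14, S_ud = 60, S_dd = 42.28
Terminal payoffs (K − S): max(-15.14, 0) = 0, max(10, 0) = 10, max(27.72, 0) = 27.72
Node u (S = 71.47): V_u = e^(−0.0075)·[0.4778·0.0000 + 0.5222·10.0000] = 5.1834
Node d (S = 50.37): V_d = e^(−0.0075)·[0.4778·10.0000 + 0.5222·27.7187] = 19.1095
Node 0 (S = 60): V_0 = e^(−0.0075)·[0.4778·5.1834 + 0.5222·19.1095] = 12.3631

£12.36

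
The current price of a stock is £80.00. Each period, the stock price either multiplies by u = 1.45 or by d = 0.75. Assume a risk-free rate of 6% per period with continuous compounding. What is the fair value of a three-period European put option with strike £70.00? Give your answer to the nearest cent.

Risk-neutral probability p = (e^0.06 − 0.75)/(1.45 − 0.75) = 0.3118/0.7000 = 0.4455
Terminal stock prices: S_uuu = 243.9, S_uud = 126.1, S_udd = 65.25, S_ddd = 33.75
Terminal payoffs (K − S): max(-173.9, 0) = 0, max(-56.15, 0) = 0, max(4.75, 0) = 4.75, max(36.25, 0) = 36.25
Node uu (S = 168.2): V_uu = e^(−0.06)·[0.4455·0.0000 + 0.5545·0.0000] = 0.0000
Node ud (S = 87): V_ud = e^(−0.06)·[0.4455·0.0000 + 0.5545·4.7500] = 2.4806
Node dd (S = 45): V_dd = e^(−0.06)·[0.4455·4.7500 + 0.5545·36.2500] = 20.9235
Node u (S = 116): V_u = e^(−0.06)·[0.4455·0.0000 + 0.5545·2.4806] = 1.2954
Node d (S = 60): V_d = e^(−0.06)·[0.4455·2.4806 + 0.5545·20.9235] = 11.9675
Node 0 (S = 80): V_0 = e^(−0.06)·[0.4455·1.2954 + 0.5545·11.9675] = 6.7932

£6.79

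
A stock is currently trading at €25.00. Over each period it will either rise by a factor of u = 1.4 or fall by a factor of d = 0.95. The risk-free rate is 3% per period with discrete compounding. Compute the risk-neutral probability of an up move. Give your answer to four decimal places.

Risk-neutral probability p = (1 + 0.03 − 0.95)/(1.4 − 0.95) = 0.0800/0.4500 = 0.1778

p = 0.1778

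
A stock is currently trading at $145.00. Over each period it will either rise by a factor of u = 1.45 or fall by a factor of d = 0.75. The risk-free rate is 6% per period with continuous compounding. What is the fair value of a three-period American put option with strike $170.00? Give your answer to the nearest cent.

Risk-neutral probability p = (e^0.06 − 0.75)/(1.45 − 0.75) = 0.3118/0.7000 = 0.4455
Terminal stock prices: S_uuu = 442.1, S_uud = 228.6, S_udd = 118.3, S_ddd = 61.17
Terminal payoffs (K − S): max(-272.1, 0) = 0, max(-58.65, 0) = 0, max(51.73, 0) = 51.73, max(108.8, 0) = 108.8
Node uu (S = 304.9): continuation = e^(−0.06)·[0.4455·0.0000 + 0.5545·0.0000] = 0.0000; exercise value = 0.0000 ≤ continuation, so V_uu = 0.0000
Node ud (S = 157.7): continuation = e^(−0.06)·[0.4455·0.0000 + 0.5545·51.7344] = 27.0171; exercise value = 12.3125 ≤ continuation, so V_ud = 27.0171
Node dd (S = 81.56): continuation = e^(−0.06)·[0.4455·51.7344 + 0.5545·108.8281] = 78.5375; exercise value = 88.4375 > continuation, so V_dd = 88.4375 (exercise)
Node u (S = 210.2): continuation = e^(−0.06)·[0.4455·0.0000 + 0.5545·27.0171] = 14.1090; exercise value = 0.0000 ≤ continuation, so V_u = 14.1090
Node d (S = 108.8): continuation = e^(−0.06)·[0.4455·27.0171 + 0.5545·88.4375] = 57.5191; exercise value = 61.2500 > continuation, so V_d = 61.2500 (exercise)
Node 0 (S = 145): continuation = e^(−0.06)·[0.4455·14.1090 + 0.5545·61.2500] = 37.9056; exercise value = 25.0000 ≤ continuation, so V_0 = 37.9056

$37.91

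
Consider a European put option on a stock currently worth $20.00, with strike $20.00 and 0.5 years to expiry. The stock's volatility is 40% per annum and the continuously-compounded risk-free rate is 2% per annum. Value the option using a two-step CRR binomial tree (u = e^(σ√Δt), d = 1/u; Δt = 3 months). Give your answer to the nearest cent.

$1.89

CRR parameters: u = e^(σ√Δt) = e^(0.4·√0.25) = 1.2214, d = 1/u = 0.8187
Per-period rate: rΔt = 0.02·0.25 = 0.005, so R = e^0.005 = 1.0050
Risk-neutral probability p = (e^0.005 − 0.8187)/(1.2214 − 0.8187) = 0.1863/0.4027 = 0.4626
Terminal stock prices: S_uu = 29.84, S_ud = 20, S_dd = 13.41
Terminal payoffs (K − S): max(-9.836, 0) = 0, max(0, 0) = 0, max(6.594, 0) = 6.594
Node u (S = 24.43): V_u = e^(−0.005)·[0.4626·0.0000 + 0.5374·0.0000] = 0.0000
Node d (S = 16.37): V_d = e^(−0.005)·[0.4626·0.0000 + 0.5374·6.5936] = 3.5256
Node 0 (S = 20): V_0 = e^(−0.005)·[0.4626·0.0000 + 0.5374·3.5256] = 1.8852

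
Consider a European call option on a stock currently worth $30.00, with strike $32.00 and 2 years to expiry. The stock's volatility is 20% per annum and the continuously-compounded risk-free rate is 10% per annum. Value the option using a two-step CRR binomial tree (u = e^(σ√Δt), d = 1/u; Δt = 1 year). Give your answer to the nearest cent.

$5.28

CRR parameters: u = e^(σ√Δt) = e^(0.2·√1) = 1.2214, d = 1/u = 0.8187
Per-period rate: rΔt = 0.1·1 = 0.1, so R = e^0.1 = 1.1052
Risk-neutral probability p = (e^0.1 − 0.8187)/(1.2214 − 0.8187) = 0.2864/0.4027 = 0.7113
Terminal stock prices: S_uu = 44.75, S_ud = 30, S_dd = 20.11
Terminal payoffs (S − K): max(12.75, 0) = 12.75, max(-2, 0) = 0, max(-11.89, 0) = 0
Node u (S = 36.64): V_u = e^(−0.1)·[0.7113·12.7547 + 0.2887·0.0000] = 8.2097
Node d (S = 24.56): V_d = e^(−0.1)·[0.7113·0.0000 + 0.2887·0.0000] = 0.0000
Node 0 (S = 30): V_0 = e^(−0.1)·[0.7113·8.2097 + 0.2887·0.0000] = 5.2842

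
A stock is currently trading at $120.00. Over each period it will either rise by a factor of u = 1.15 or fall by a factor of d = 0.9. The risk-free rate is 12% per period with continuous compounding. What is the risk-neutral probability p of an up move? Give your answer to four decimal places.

p = 0.9100

Risk-neutral probability p = (e^0.12 − 0.9)/(1.15 − 0.9) = 0.2275/0.2500 = 0.9100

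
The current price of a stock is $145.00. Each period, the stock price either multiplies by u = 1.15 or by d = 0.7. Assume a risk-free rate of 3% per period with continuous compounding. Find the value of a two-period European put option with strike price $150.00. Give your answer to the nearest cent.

Risk-neutral probability p = (e^0.03 − 0.7)/(1.15 − 0.7) = 0.3305/0.4500 = 0.7343
Terminal stock prices: S_uu = 191.8, S_ud = 116.7, S_dd = 71.05
Terminal payoffs (K − S): max(-41.76, 0) = 0, max(33.28, 0) = 33.28, max(78.95, 0) = 78.95
Node u (S = 166.8): V_u = e^(−0.03)·[0.7343·0.0000 + 0.2657·33.2750] = 8.5785
Node d (S = 101.5): V_d = e^(−0.03)·[0.7343·33.2750 + 0.2657·78.9500] = 44.0668
Node 0 (S = 145): V_0 = e^(−0.03)·[0.7343·8.5785 + 0.2657·44.0668] = 17.4740

$17.47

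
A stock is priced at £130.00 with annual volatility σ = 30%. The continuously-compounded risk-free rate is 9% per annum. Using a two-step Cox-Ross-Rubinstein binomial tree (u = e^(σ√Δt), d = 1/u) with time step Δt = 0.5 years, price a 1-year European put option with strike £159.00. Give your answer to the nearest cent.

£26.49

CRR parameters: u = e^(σ√Δt) = e^(0.3·√0.5) = 1.2363, d = 1/u = 0.8089
Per-period rate: rΔt = 0.09·0.5 = 0.045, so R = e^0.045 = 1.0460
Risk-neutral probability p = (e^0.045 − 0.8089)/(1.2363 − 0.8089) = 0.2372/0.4275 = 0.5548
Terminal stock prices: S_uu = 198.7, S_ud = 130, S_dd = 85.05
Terminal payoffs (K − S): max(-39.7, 0) = 0, max(29, 0) = 29, max(73.95, 0) = 73.95
Node u (S = 160.7): V_u = e^(−0.045)·[0.5548·0.0000 + 0.4452·29.0000] = 12.3415
Node d (S = 105.2): V_d = e^(−0.045)·[0.5548·29.0000 + 0.4452·73.9474] = 46.8521
Node 0 (S = 130): V_0 = e^(−0.045)·[0.5548·12.3415 + 0.4452·46.8521] = 26.4850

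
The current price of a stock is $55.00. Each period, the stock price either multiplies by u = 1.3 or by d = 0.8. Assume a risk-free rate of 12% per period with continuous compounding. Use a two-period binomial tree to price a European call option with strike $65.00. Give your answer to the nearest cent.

$9.43

Risk-neutral probability p = (e^0.12 − 0.8)/(1.3 − 0.8) = 0.3275/0.5000 = 0.6550
Terminal stock prices: S_uu = 92.95, S_ud = 57.2, S_dd = 35.2
Terminal payoffs (S − K): max(27.95, 0) = 27.95, max(-7.8, 0) = 0, max(-29.8, 0) = 0
Node u (S = 71.5): V_u = e^(−0.12)·[0.6550·27.9500 + 0.3450·0.0000] = 16.2369
Node d (S = 44): V_d = e^(−0.12)·[0.6550·0.0000 + 0.3450·0.0000] = 0.0000
Node 0 (S = 55): V_0 = e^(−0.12)·[0.6550·16.2369 + 0.3450·0.0000] = 9.4325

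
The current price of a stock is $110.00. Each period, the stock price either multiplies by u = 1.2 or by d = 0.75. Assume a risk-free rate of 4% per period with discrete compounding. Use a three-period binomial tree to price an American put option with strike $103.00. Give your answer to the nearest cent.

$9.09

Risk-neutral probability p = (1 + 0.04 − 0.75)/(1.2 − 0.75) = 0.2900/0.4500 = 0.6444
Terminal stock prices: S_uuu = 190.1, S_uud = 118.8, S_udd = 74.25, S_ddd = 46.41
Terminal payoffs (K − S): max(-87.08, 0) = 0, max(-15.8, 0) = 0, max(28.75, 0) = 28.75, max(56.59, 0) = 56.59
Node uu (S = 158.4): continuation = 1/1.04·[0.6444·0.0000 + 0.3556·0.0000] = 0.0000; exercise value = 0.0000 ≤ continuation, so V_uu = 0.0000
Node ud (S = 99): continuation = 1/1.04·[0.6444·0.0000 + 0.3556·28.7500] = 9.8291; exercise value = 4.0000 ≤ continuation, so V_ud = 9.8291
Node dd (S = 61.88): continuation = 1/1.04·[0.6444·28.7500 + 0.3556·56.5938] = 37.1635; exercise value = 41.1250 > continuation, so V_dd = 41.1250 (exercise)
Node u (S = 132): continuation = 1/1.04·[0.6444·0.0000 + 0.3556·9.8291] = 3.3604; exercise value = 0.0000 ≤ continuation, so V_u = 3.3604
Node d (S = 82.5): continuation = 1/1.04·[0.6444·9.8291 + 0.3556·41.1250] = 20.1505; exercise value = 20.5000 > continuation, so V_d = 20.5000 (exercise)
Node 0 (S = 110): continuation = 1/1.04·[0.6444·3.3604 + 0.3556·20.5000] = 9.0908; exercise value = 0.0000 ≤ continuation, so V_0 = 9.0908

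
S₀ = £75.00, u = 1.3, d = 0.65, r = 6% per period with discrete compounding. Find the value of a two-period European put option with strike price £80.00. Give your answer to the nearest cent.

£12.75

Risk-neutral probability p = (1 + 0.06 − 0.65)/(1.3 − 0.65) = 0.4100/0.6500 = 0.6308
Terminal stock prices: S_uu = 126.8, S_ud = 63.38, S_dd = 31.69
Terminal payoffs (K − S): max(-46.75, 0) = 0, max(16.62, 0) = 16.62, max(48.31, 0) = 48.31
Node u (S = 97.5): V_u = 1/1.06·[0.6308·0.0000 + 0.3692·16.6250] = 5.7910
Node d (S = 48.75): V_d = 1/1.06·[0.6308·16.6250 + 0.3692·48.3125] = 26.7217
Node 0 (S = 75): V_0 = 1/1.06·[0.6308·5.7910 + 0.3692·26.7217] = 12.7540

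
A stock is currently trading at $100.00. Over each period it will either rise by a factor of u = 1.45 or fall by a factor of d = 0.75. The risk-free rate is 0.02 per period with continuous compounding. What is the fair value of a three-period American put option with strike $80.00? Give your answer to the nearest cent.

Risk-neutral probability p = (e^0.02 − 0.75)/(1.45 − 0.75) = 0.2702/0.7000 = 0.3860
Terminal stock prices: S_uuu = 304.9, S_uud = 157.7, S_udd = 81.56, S_ddd = 42.19
Terminal payoffs (K − S): max(-224.9, 0) = 0, max(-77.69, 0) = 0, max(-1.562, 0) = 0, max(37.81, 0) = 37.81
Node uu (S = 210.2): continuation = e^(−0.02)·[0.3860·0.0000 + 0.6140·0.0000] = 0.0000; exercise value = 0.0000 ≤ continuation, so V_uu = 0.0000
Node ud (S = 108.8): continuation = e^(−0.02)·[0.3860·0.0000 + 0.6140·0.0000] = 0.0000; exercise value = 0.0000 ≤ continuation, so V_ud = 0.0000
Node dd (S = 56.25): continuation = e^(−0.02)·[0.3860·0.0000 + 0.6140·37.8125] = 22.7571; exercise value = 23.7500 > continuation, so V_dd = 23.7500 (exercise)
Node u (S = 145): continuation = e^(−0.02)·[0.3860·0.0000 + 0.6140·0.0000] = 0.0000; exercise value = 0.0000 ≤ continuation, so V_u = 0.0000
Node d (S = 75): continuation = e^(−0.02)·[0.3860·0.0000 + 0.6140·23.7500] = 14.2937; exercise value = 5.0000 ≤ continuation, so V_d = 14.2937
Node 0 (S = 100): continuation = e^(−0.02)·[0.3860·0.0000 + 0.6140·14.2937] = 8.6025; exercise value = 0.0000 ≤ continuation, so V_0 = 8.6025

$8.60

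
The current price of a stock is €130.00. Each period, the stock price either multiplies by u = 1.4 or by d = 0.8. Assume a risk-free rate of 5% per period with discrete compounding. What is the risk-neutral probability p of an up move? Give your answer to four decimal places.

p = 0.4167

Risk-neutral probability p = (1 + 0.05 − 0.8)/(1.4 − 0.8) = 0.2500/0.6000 = 0.4167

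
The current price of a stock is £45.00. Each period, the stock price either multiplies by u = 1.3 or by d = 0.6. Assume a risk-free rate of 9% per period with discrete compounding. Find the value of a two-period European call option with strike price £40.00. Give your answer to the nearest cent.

Risk-neutral probability p = (1 + 0.09 − 0.6)/(1.3 − 0.6) = 0.4900/0.7000 = 0.7000
Terminal stock prices: S_uu = 76.05, S_ud = 35.1, S_dd = 16.2
Terminal payoffs (S − K): max(36.05, 0) = 36.05, max(-4.9, 0) = 0, max(-23.8, 0) = 0
Node u (S = 58.5): V_u = 1/1.09·[0.7000·36.0500 + 0.3000·0.0000] = 23.1514
Node d (S = 27): V_d = 1/1.09·[0.7000·0.0000 + 0.3000·0.0000] = 0.0000
Node 0 (S = 45): V_0 = 1/1.09·[0.7000·23.1514 + 0.3000·0.0000] = 14.8679

£14.87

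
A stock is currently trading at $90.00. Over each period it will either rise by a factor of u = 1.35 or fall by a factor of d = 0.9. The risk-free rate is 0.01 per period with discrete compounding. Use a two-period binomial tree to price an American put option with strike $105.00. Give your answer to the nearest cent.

$17.96

Risk-neutral probability p = (1 + 0.01 − 0.9)/(1.35 − 0.9) = 0.1100/0.4500 = 0.2444
Terminal stock prices: S_uu = 164, S_ud = 109.4, S_dd = 72.9
Terminal payoffs (K − S): max(-59.03, 0) = 0, max(-4.35, 0) = 0, max(32.1, 0) = 32.1
Node u (S = 121.5): continuation = 1/1.01·[0.2444·0.0000 + 0.7556·0.0000] = 0.0000; exercise value = 0.0000 ≤ continuation, so V_u = 0.0000
Node d (S = 81): continuation = 1/1.01·[0.2444·0.0000 + 0.7556·32.1000] = 24.0132; exercise value = 24.0000 ≤ continuation, so V_d = 24.0132
Node 0 (S = 90): continuation = 1/1.01·[0.2444·0.0000 + 0.7556·24.0132] = 17.9637; exercise value = 15.0000 ≤ continuation, so V_0 = 17.9637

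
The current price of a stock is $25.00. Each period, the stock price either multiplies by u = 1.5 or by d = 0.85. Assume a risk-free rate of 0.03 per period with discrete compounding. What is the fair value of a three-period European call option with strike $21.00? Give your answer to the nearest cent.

Risk-neutral probability p = (1 + 0.03 − 0.85)/(1.5 − 0.85) = 0.1800/0.6500 = 0.2769
Terminal stock prices: S_uuu = 84.38, S_uud = 47.81, S_udd = 27.09, S_ddd = 15.35
Terminal payoffs (S − K): max(63.38, 0) = 63.38, max(26.81, 0) = 26.81, max(6.094, 0) = 6.094, max(-5.647, 0) = 0
Node uu (S = 56.25): V_uu = 1/1.03·[0.2769·63.3750 + 0.7231·26.8125] = 35.8617
Node ud (S = 31.88): V_ud = 1/1.03·[0.2769·26.8125 + 0.7231·6.0937] = 11.4867
Node dd (S = 18.06): V_dd = 1/1.03·[0.2769·6.0937 + 0.7231·0.0000] = 1.6383
Node u (S = 37.5): V_u = 1/1.03·[0.2769·35.8617 + 0.7231·11.4867] = 17.7055
Node d (S = 21.25): V_d = 1/1.03·[0.2769·11.4867 + 0.7231·1.6383] = 4.2384
Node 0 (S = 25): V_0 = 1/1.03·[0.2769·17.7055 + 0.7231·4.2384] = 7.7357

$7.74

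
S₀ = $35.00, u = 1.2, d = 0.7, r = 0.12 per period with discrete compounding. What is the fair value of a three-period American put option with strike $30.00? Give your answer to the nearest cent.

Risk-neutral probability p = (1 + 0.12 − 0.7)/(1.2 − 0.7) = 0.4200/0.5000 = 0.8400
Terminal stock prices: S_uuu = 60.48, S_uud = 35.28, S_udd = 20.58, S_ddd = 12
Terminal payoffs (K − S): max(-30.48, 0) = 0, max(-5.28, 0) = 0, max(9.42, 0) = 9.42, max(18, 0) = 18
Node uu (S = 50.4): continuation = 1/1.12·[0.8400·0.0000 + 0.1600·0.0000] = 0.0000; exercise value = 0.0000 ≤ continuation, so V_uu = 0.0000
Node ud (S = 29.4): continuation = 1/1.12·[0.8400·0.0000 + 0.1600·9.4200] = 1.3457; exercise value = 0.6000 ≤ continuation, so V_ud = 1.3457
Node dd (S = 17.15): continuation = 1/1.12·[0.8400·9.4200 + 0.1600·17.9950] = 9.6357; exercise value = 12.8500 > continuation, so V_dd = 12.8500 (exercise)
Node u (S = 42): continuation = 1/1.12·[0.8400·0.0000 + 0.1600·1.3457] = 0.1922; exercise value = 0.0000 ≤ continuation, so V_u = 0.1922
Node d (S = 24.5): continuation = 1/1.12·[0.8400·1.3457 + 0.1600·12.8500] = 2.8450; exercise value = 5.5000 > continuation, so V_d = 5.5000 (exercise)
Node 0 (S = 35): continuation = 1/1.12·[0.8400·0.1922 + 0.1600·5.5000] = 0.9299; exercise value = 0.0000 ≤ continuation, so V_0 = 0.9299

$0.93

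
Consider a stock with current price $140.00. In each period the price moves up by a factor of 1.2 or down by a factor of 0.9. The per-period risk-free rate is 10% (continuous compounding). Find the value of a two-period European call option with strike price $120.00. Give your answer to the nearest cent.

$42.29

Risk-neutral probability p = (e^0.1 − 0.9)/(1.2 − 0.9) = 0.2052/0.3000 = 0.6839
Terminal stock prices: S_uu = 201.6, S_ud = 151.2, S_dd = 113.4
Terminal payoffs (S − K): max(81.6, 0) = 81.6, max(31.2, 0) = 31.2, max(-6.6, 0) = 0
Node u (S = 168): V_u = e^(−0.1)·[0.6839·81.6000 + 0.3161·31.2000] = 59.4195
Node d (S = 126): V_d = e^(−0.1)·[0.6839·31.2000 + 0.3161·0.0000] = 19.3072
Node 0 (S = 140): V_0 = e^(−0.1)·[0.6839·59.4195 + 0.3161·19.3072] = 42.2922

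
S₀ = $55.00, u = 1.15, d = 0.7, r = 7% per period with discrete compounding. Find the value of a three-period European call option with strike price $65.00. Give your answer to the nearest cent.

$8.46

Risk-neutral probability p = (1 + 0.07 − 0.7)/(1.15 − 0.7) = 0.3700/0.4500 = 0.8222
Terminal stock prices: S_uuu = 83.65, S_uud = 50.92, S_udd = 30.99, S_ddd = 18.86
Terminal payoffs (S − K): max(18.65, 0) = 18.65, max(-14.08, 0) = 0, max(-34.01, 0) = 0, max(-46.14, 0) = 0
Node uu (S = 72.74): V_uu = 1/1.07·[0.8222·18.6481 + 0.1778·0.0000] = 14.3298
Node ud (S = 44.27): V_ud = 1/1.07·[0.8222·0.0000 + 0.1778·0.0000] = 0.0000
Node dd (S = 26.95): V_dd = 1/1.07·[0.8222·0.0000 + 0.1778·0.0000] = 0.0000
Node u (S = 63.25): V_u = 1/1.07·[0.8222·14.3298 + 0.1778·0.0000] = 11.0115
Node d (S = 38.5): V_d = 1/1.07·[0.8222·0.0000 + 0.1778·0.0000] = 0.0000
Node 0 (S = 55): V_0 = 1/1.07·[0.8222·11.0115 + 0.1778·0.0000] = 8.4616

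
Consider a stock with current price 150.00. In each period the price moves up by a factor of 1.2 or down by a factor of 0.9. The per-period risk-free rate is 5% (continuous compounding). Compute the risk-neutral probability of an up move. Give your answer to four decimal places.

Risk-neutral probability p = (e^0.05 − 0.9)/(1.2 − 0.9) = 0.1513/0.3000 = 0.5042

p = 0.5042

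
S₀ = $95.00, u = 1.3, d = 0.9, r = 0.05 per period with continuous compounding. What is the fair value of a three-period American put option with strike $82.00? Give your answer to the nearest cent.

$2.64

Risk-neutral probability p = (e^0.05 − 0.9)/(1.3 − 0.9) = 0.1513/0.4000 = 0.3782
Terminal stock prices: S_uuu = 208.7, S_uud = 144.5, S_udd = 100, S_ddd = 69.26
Terminal payoffs (K − S): max(-126.7, 0) = 0, max(-62.5, 0) = 0, max(-18.04, 0) = 0, max(12.74, 0) = 12.74
Node uu (S = 160.6): continuation = e^(−0.05)·[0.3782·0.0000 + 0.6218·0.0000] = 0.0000; exercise value = 0.0000 ≤ continuation, so V_uu = 0.0000
Node ud (S = 111.2): continuation = e^(−0.05)·[0.3782·0.0000 + 0.6218·0.0000] = 0.0000; exercise value = 0.0000 ≤ continuation, so V_ud = 0.0000
Node dd (S = 76.95): continuation = e^(−0.05)·[0.3782·0.0000 + 0.6218·12.7450] = 7.5386; exercise value = 5.0500 ≤ continuation, so V_dd = 7.5386
Node u (S = 123.5): continuation = e^(−0.05)·[0.3782·0.0000 + 0.6218·0.0000] = 0.0000; exercise value = 0.0000 ≤ continuation, so V_u = 0.0000
Node d (S = 85.5): continuation = e^(−0.05)·[0.3782·0.0000 + 0.6218·7.5386] = 4.4591; exercise value = 0.0000 ≤ continuation, so V_d = 4.4591
Node 0 (S = 95): continuation = e^(−0.05)·[0.3782·0.0000 + 0.6218·4.4591] = 2.6375; exercise value = 0.0000 ≤ continuation, so V_0 = 2.6375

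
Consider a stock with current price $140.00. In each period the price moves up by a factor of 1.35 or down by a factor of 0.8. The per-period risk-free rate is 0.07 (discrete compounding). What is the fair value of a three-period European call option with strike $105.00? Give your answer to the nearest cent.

Risk-neutral probability p = (1 + 0.07 − 0.8)/(1.35 − 0.8) = 0.2700/0.5500 = 0.4909
Terminal stock prices: S_uuu = 344.5, S_uud = 204.1, S_udd = 121, S_ddd = 71.68
Terminal payoffs (S − K): max(239.5, 0) = 239.5, max(99.12, 0) = 99.12, max(15.96, 0) = 15.96, max(-33.32, 0) = 0
Node uu (S = 255.2): V_uu = 1/1.07·[0.4909·239.4525 + 0.5091·99.1200] = 157.0192
Node ud (S = 151.2): V_ud = 1/1.07·[0.4909·99.1200 + 0.5091·15.9600] = 53.0692
Node dd (S = 89.6): V_dd = 1/1.07·[0.4909·15.9600 + 0.5091·0.0000] = 7.3223
Node u (S = 189): V_u = 1/1.07·[0.4909·157.0192 + 0.5091·53.0692] = 97.2889
Node d (S = 112): V_d = 1/1.07·[0.4909·53.0692 + 0.5091·7.3223] = 27.8317
Node 0 (S = 140): V_0 = 1/1.07·[0.4909·97.2889 + 0.5091·27.8317] = 57.8774

$57.88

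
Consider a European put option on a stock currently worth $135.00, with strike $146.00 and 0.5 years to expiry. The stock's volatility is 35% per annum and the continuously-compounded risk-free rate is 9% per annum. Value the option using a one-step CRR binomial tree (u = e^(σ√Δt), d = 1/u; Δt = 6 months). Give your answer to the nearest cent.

CRR parameters: u = e^(σ√Δt) = e^(0.35·√0.5) = 1.2808, d = 1/u = 0.7808
Per-period rate: rΔt = 0.09·0.5 = 0.045, so R = e^0.045 = 1.0460
Risk-neutral probability p = (e^0.045 − 0.7808)/(1.2808 − 0.7808) = 0.2653/0.5000 = 0.5305
Terminal stock prices: S_u = 172.9, S_d = 105.4
Terminal payoffs (K − S): max(-26.91, 0) = 0, max(40.6, 0) = 40.6
Node 0 (S = 135): V_0 = e^(−0.045)·[0.5305·0.0000 + 0.4695·40.5974] = 18.2222

$18.22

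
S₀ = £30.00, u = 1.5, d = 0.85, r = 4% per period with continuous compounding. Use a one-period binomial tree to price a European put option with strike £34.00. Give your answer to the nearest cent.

Risk-neutral probability p = (e^0.04 − 0.85)/(1.5 − 0.85) = 0.1908/0.6500 = 0.2936
Terminal stock prices: S_u = 45, S_d = 25.5
Terminal payoffs (K − S): max(-11, 0) = 0, max(8.5, 0) = 8.5
Node 0 (S = 30): V_0 = e^(−0.04)·[0.2936·0.0000 + 0.7064·8.5000] = 5.7693

£5.77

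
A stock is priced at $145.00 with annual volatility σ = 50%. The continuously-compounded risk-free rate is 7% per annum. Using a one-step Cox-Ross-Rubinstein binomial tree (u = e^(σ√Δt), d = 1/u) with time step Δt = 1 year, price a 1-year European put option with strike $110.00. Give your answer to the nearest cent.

$11.37

CRR parameters: u = e^(σ√Δt) = e^(0.5·√1) = 1.6487, d = 1/u = 0.6065
Per-period rate: rΔt = 0.07·1 = 0.07, so R = e^0.07 = 1.0725
Risk-neutral probability p = (e^0.07 − 0.6065)/(1.6487 − 0.6065) = 0.4660/1.0422 = 0.4471
Terminal stock prices: S_u = 239.1, S_d = 87.95
Terminal payoffs (K − S): max(-129.1, 0) = 0, max(22.05, 0) = 22.05
Node 0 (S = 145): V_0 = e^(−0.07)·[0.4471·0.0000 + 0.5529·22.0531] = 11.3685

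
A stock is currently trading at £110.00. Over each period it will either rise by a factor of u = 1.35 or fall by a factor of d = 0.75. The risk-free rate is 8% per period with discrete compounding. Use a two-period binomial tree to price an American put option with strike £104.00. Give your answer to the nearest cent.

£8.96

Risk-neutral probability p = (1 + 0.08 − 0.75)/(1.35 − 0.75) = 0.3300/0.6000 = 0.5500
Terminal stock prices: S_uu = 200.5, S_ud = 111.4, S_dd = 61.88
Terminal payoffs (K − S): max(-96.48, 0) = 0, max(-7.375, 0) = 0, max(42.12, 0) = 42.12
Node u (S = 148.5): continuation = 1/1.08·[0.5500·0.0000 + 0.4500·0.0000] = 0.0000; exercise value = 0.0000 ≤ continuation, so V_u = 0.0000
Node d (S = 82.5): continuation = 1/1.08·[0.5500·0.0000 + 0.4500·42.1250] = 17.5521; exercise value = 21.5000 > continuation, so V_d = 21.5000 (exercise)
Node 0 (S = 110): continuation = 1/1.08·[0.5500·0.0000 + 0.4500·21.5000] = 8.9583; exercise value = 0.0000 ≤ continuation, so V_0 = 8.9583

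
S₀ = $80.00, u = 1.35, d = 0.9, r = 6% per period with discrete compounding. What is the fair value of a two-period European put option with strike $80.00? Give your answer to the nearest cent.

Risk-neutral probability p = (1 + 0.06 − 0.9)/(1.35 − 0.9) = 0.1600/0.4500 = 0.3556
Terminal stock prices: S_uu = 145.8, S_ud = 97.2, S_dd = 64.8
Terminal payoffs (K − S): max(-65.8, 0) = 0, max(-17.2, 0) = 0, max(15.2, 0) = 15.2
Node u (S = 108): V_u = 1/1.06·[0.3556·0.0000 + 0.6444·0.0000] = 0.0000
Node d (S = 72): V_d = 1/1.06·[0.3556·0.0000 + 0.6444·15.2000] = 9.2411
Node 0 (S = 80): V_0 = 1/1.06·[0.3556·0.0000 + 0.6444·9.2411] = 5.6183

$5.62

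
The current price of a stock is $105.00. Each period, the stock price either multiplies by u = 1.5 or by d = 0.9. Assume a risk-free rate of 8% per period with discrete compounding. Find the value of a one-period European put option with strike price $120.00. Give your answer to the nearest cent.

Risk-neutral probability p = (1 + 0.08 − 0.9)/(1.5 − 0.9) = 0.1800/0.6000 = 0.3000
Terminal stock prices: S_u = 157.5, S_d = 94.5
Terminal payoffs (K − S): max(-37.5, 0) = 0, max(25.5, 0) = 25.5
Node 0 (S = 105): V_0 = 1/1.08·[0.3000·0.0000 + 0.7000·25.5000] = 16.5278

$16.53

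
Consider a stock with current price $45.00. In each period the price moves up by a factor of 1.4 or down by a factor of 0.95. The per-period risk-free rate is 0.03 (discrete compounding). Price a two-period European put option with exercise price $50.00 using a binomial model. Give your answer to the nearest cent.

$5.98

Risk-neutral probability p = (1 + 0.03 − 0.95)/(1.4 − 0.95) = 0.0800/0.4500 = 0.1778
Terminal stock prices: S_uu = 88.2, S_ud = 59.85, S_dd = 40.61
Terminal payoffs (K − S): max(-38.2, 0) = 0, max(-9.85, 0) = 0, max(9.388, 0) = 9.388
Node u (S = 63): V_u = 1/1.03·[0.1778·0.0000 + 0.8222·0.0000] = 0.0000
Node d (S = 42.75): V_d = 1/1.03·[0.1778·0.0000 + 0.8222·9.3875] = 7.4938
Node 0 (S = 45): V_0 = 1/1.03·[0.1778·0.0000 + 0.8222·7.4938] = 5.9821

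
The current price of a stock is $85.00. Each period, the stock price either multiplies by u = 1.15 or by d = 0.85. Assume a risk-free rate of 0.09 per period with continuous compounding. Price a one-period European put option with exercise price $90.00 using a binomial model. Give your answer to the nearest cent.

$3.02

Risk-neutral probability p = (e^0.09 − 0.85)/(1.15 − 0.85) = 0.2442/0.3000 = 0.8139
Terminal stock prices: S_u = 97.75, S_d = 72.25
Terminal payoffs (K − S): max(-7.75, 0) = 0, max(17.75, 0) = 17.75
Node 0 (S = 85): V_0 = e^(−0.09)·[0.8139·0.0000 + 0.1861·17.7500] = 3.0187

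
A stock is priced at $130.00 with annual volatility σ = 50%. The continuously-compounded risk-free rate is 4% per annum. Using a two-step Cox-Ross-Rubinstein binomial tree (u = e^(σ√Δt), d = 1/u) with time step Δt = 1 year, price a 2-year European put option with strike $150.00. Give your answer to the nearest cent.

CRR parameters: u = e^(σ√Δt) = e^(0.5·√1) = 1.6487, d = 1/u = 0.6065
Per-period rate: rΔt = 0.04·1 = 0.04, so R = e^0.04 = 1.0408
Risk-neutral probability p = (e^0.04 − 0.6065)/(1.6487 − 0.6065) = 0.4343/1.0422 = 0.4167
Terminal stock prices: S_uu = 353.4, S_ud = 130, S_dd = 47.82
Terminal payoffs (K − S): max(-203.4, 0) = 0, max(20, 0) = 20, max(102.2, 0) = 102.2
Node u (S = 214.3): V_u = e^(−0.04)·[0.4167·0.0000 + 0.5833·20.0000] = 11.2086
Node d (S = 78.85): V_d = e^(−0.04)·[0.4167·20.0000 + 0.5833·102.1757] = 65.2694
Node 0 (S = 130): V_0 = e^(−0.04)·[0.4167·11.2086 + 0.5833·65.2694] = 41.0664

$41.07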